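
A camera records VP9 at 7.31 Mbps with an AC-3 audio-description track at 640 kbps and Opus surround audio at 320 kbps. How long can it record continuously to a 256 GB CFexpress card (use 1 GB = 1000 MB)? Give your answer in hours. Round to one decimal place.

Audio total: 640 + 320 = 960 kbps = 0.960 Mbps.
Total bitrate: 7.31 + 0.960 = 8.270 Mbps.
Capacity: 256 GB = 2,048,000 Mb.
Recording time: 2,048,000 / 8.270 = 247,642 s ≈ 68.8 hours.

68.8 hours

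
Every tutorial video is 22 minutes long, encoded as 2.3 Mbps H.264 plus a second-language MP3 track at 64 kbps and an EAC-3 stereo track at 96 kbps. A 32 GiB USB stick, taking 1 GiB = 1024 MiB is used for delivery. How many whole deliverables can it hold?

84

22 min = 1320 s
Audio total: 64 + 96 = 160 kbps = 0.160 Mbps.
Total bitrate: 2.460 Mbps.
Per item: 2.460 Mbps × 1320 s = 3,247 Mb = 405.9 MB.
Capacity: 32 GiB = 274,878 Mb; 84.65 items → 84 complete.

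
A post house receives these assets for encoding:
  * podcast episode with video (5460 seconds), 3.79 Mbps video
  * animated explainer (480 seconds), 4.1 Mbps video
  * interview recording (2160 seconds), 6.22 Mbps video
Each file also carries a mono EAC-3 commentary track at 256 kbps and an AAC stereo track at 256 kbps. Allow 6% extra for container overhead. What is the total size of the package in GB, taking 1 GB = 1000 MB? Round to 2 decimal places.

Audio total: 256 + 256 = 512 kbps = 0.512 Mbps.
podcast episode with video: 4.302 Mbps × 5460 s × 1.06 = 24898.3 Mb
animated explainer: 4.612 Mbps × 480 s × 1.06 = 2346.6 Mb
interview recording: 6.732 Mbps × 2160 s × 1.06 = 15413.6 Mb
Total: 42658.4 Mb = 5332.3 MB.
= 5.332 GB.

5.33 GB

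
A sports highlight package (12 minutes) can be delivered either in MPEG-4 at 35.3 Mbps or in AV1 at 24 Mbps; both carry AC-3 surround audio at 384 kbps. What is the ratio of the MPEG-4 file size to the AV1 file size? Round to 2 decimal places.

1.46

12 min = 720 s
Audio: 384 kbps = 0.384 Mbps.
MPEG-4: 35.684 Mbps × 720 s = 25692.5 Mb = 2.991 GiB.
AV1: 24.384 Mbps × 720 s = 17556.5 Mb = 2.044 GiB.
Ratio: 2.991 / 2.044 = 1.463.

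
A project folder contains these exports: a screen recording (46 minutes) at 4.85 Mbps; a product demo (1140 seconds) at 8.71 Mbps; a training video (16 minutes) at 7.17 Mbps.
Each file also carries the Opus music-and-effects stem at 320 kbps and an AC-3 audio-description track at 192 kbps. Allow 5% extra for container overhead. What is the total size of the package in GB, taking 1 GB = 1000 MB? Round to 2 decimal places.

4.29 GB

Audio total: 320 + 192 = 512 kbps = 0.512 Mbps.
screen recording: 5.362 Mbps × 2760 s × 1.05 = 15539.1 Mb
product demo: 9.222 Mbps × 1140 s × 1.05 = 11038.7 Mb
training video: 7.682 Mbps × 960 s × 1.05 = 7743.5 Mb
Total: 34321.3 Mb = 4290.2 MB.
= 4.290 GB.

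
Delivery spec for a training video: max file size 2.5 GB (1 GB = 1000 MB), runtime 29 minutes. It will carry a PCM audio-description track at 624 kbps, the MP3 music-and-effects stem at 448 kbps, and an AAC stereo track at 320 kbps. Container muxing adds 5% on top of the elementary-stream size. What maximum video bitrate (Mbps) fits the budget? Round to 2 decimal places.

9.55 Mbps

Budget: 2.5 GB = 20000.0 Mb.
Stream payload after overhead: 20000.0 / 1.05 = 19047.6 Mb.
29 min = 1740 s
Total bitrate budget: 19047.6 Mb / 1740 s = 10.947 Mbps.
Audio total: 624 + 448 + 320 = 1392 kbps = 1.392 Mbps.
Video: 10.947 − 1.392 = 9.555 Mbps.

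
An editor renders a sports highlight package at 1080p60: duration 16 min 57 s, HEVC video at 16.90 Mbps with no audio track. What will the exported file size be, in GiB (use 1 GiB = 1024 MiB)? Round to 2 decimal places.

16 min 57 s = 1017 s
Total bitrate: 16.90 Mbps.
Stream data: 16.900 Mbps × 1017 s = 17187.3 Mb.
17,187 Mb = 2,148,412,500 bytes ÷ 1,073,741,824 = 2.001 GiB.

2.00 GiB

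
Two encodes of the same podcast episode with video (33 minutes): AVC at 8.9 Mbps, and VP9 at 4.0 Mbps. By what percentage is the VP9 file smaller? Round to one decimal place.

33 min = 1980 s
AVC: 8.900 Mbps × 1980 s = 17622.0 Mb = 2.051 GiB.
VP9: 4.000 Mbps × 1980 s = 7920.0 Mb = 0.922 GiB.
Reduction: (1 − 0.922/2.051) × 100 = 55.06%.

55.1%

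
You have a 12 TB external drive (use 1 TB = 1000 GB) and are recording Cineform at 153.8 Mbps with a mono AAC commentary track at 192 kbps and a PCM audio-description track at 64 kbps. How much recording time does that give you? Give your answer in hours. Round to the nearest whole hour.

173 hours

Audio total: 192 + 64 = 256 kbps = 0.256 Mbps.
Total bitrate: 153.8 + 0.256 = 154.056 Mbps.
Capacity: 12 TB = 96,000,000 Mb.
Recording time: 96,000,000 / 154.056 = 623,150 s ≈ 173 hours.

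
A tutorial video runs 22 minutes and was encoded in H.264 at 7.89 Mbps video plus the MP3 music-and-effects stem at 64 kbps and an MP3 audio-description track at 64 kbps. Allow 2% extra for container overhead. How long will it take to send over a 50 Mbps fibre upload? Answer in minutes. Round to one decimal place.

22 min = 1320 s
Audio total: 64 + 64 = 128 kbps = 0.128 Mbps.
Total bitrate: 8.018 Mbps.
File: 8.018 Mbps × 1320 s = 10583.8 Mb.
With 2% container overhead: ×1.02. → 10795.4 Mb.
At 50 Mbps: 10795.4 / 50 = 215.9 s ≈ 3.6 minutes.

3.6 minutes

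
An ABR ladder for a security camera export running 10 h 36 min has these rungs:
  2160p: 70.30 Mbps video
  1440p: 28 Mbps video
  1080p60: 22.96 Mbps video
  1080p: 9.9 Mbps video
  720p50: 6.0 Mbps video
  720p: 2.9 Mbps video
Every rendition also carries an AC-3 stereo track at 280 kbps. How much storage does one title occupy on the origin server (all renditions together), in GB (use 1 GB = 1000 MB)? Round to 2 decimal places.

10 h 36 min = 636 min = 38160 s
Audio: 280 kbps = 0.280 Mbps.
Sum of rendition bitrates: (70.30+0.280) + (28+0.280) + (22.96+0.280) + (9.9+0.280) + (6.0+0.280) + (2.9+0.280) = 141.740 Mbps.
× 38160 s = 5,408,798 Mb = 676,100 MB = 676.1 GB.

676.10 GB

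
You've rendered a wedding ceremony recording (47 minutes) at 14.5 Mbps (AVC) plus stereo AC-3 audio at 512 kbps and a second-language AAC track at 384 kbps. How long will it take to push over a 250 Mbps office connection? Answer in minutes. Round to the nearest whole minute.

3 minutes

47 min = 2820 s
Audio total: 512 + 384 = 896 kbps = 0.896 Mbps.
Total bitrate: 15.396 Mbps.
File: 15.396 Mbps × 2820 s = 43416.7 Mb.
At 250 Mbps: 43416.7 / 250 = 173.7 s ≈ 2.89 minutes.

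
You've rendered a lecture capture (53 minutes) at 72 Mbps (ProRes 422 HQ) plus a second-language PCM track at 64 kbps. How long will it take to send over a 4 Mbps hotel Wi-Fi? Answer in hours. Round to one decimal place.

15.9 hours

53 min = 3180 s
Audio: 64 kbps = 0.064 Mbps.
Total bitrate: 72.064 Mbps.
File: 72.064 Mbps × 3180 s = 229163.5 Mb.
At 4 Mbps: 229163.5 / 4 = 57290.9 s ≈ 15.9 hours.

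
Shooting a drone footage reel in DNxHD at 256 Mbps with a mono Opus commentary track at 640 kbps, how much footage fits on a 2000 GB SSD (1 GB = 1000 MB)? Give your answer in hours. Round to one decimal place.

17.3 hours

Audio: 640 kbps = 0.640 Mbps.
Total bitrate: 256 + 0.640 = 256.640 Mbps.
Capacity: 2000 GB = 16,000,000 Mb.
Recording time: 16,000,000 / 256.640 = 62,344 s ≈ 17.3 hours.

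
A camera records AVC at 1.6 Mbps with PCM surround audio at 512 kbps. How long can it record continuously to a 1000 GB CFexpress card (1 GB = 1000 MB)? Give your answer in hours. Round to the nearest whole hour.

1052 hours

Audio: 512 kbps = 0.512 Mbps.
Total bitrate: 1.6 + 0.512 = 2.112 Mbps.
Capacity: 1000 GB = 8,000,000 Mb.
Recording time: 8,000,000 / 2.112 = 3,787,879 s ≈ 1,052 hours.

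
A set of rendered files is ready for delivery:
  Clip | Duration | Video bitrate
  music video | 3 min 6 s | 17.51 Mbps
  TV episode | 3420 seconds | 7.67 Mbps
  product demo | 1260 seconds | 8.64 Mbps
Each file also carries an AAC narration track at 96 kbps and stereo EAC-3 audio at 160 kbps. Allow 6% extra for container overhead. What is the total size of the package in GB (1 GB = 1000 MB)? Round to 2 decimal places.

5.51 GB

Audio total: 96 + 160 = 256 kbps = 0.256 Mbps.
music video: 17.766 Mbps × 186 s × 1.06 = 3502.7 Mb
TV episode: 7.926 Mbps × 3420 s × 1.06 = 28733.3 Mb
product demo: 8.896 Mbps × 1260 s × 1.06 = 11881.5 Mb
Total: 44117.6 Mb = 5514.7 MB.
= 5.515 GB.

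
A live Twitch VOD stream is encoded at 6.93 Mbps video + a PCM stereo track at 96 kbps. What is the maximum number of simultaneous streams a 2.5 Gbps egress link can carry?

355

Audio: 96 kbps = 0.096 Mbps.
Per-viewer media rate: 7.026 Mbps.
2.5 Gbps = 2,500 Mbps; 2,500 / 7.026 = 355.82 → 355 viewers.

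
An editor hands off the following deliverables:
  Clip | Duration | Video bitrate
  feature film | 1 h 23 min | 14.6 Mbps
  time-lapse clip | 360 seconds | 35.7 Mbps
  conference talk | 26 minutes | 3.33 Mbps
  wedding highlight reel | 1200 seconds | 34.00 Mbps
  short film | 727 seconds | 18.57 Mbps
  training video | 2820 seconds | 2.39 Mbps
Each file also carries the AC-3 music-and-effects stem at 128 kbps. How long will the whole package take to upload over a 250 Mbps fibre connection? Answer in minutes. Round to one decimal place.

10.2 minutes

Audio: 128 kbps = 0.128 Mbps.
feature film: 14.728 Mbps × 4980 s = 73345.4 Mb
time-lapse clip: 35.828 Mbps × 360 s = 12898.1 Mb
conference talk: 3.458 Mbps × 1560 s = 5394.5 Mb
wedding highlight reel: 34.128 Mbps × 1200 s = 40953.6 Mb
short film: 18.698 Mbps × 727 s = 13593.4 Mb
training video: 2.518 Mbps × 2820 s = 7100.8 Mb
Total: 153285.8 Mb = 19160.7 MB.
At 250 Mbps: 153285.8 / 250 = 613 s ≈ 10.2 minutes.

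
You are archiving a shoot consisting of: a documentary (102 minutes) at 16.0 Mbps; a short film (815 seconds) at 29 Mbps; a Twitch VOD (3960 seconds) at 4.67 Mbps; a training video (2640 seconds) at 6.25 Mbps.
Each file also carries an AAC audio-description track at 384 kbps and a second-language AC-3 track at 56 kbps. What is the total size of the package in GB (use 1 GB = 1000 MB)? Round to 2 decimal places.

Audio total: 384 + 56 = 440 kbps = 0.440 Mbps.
documentary: 16.440 Mbps × 6120 s = 100612.8 Mb
short film: 29.440 Mbps × 815 s = 23993.6 Mb
Twitch VOD: 5.110 Mbps × 3960 s = 20235.6 Mb
training video: 6.690 Mbps × 2640 s = 17661.6 Mb
Total: 162503.6 Mb = 20313.0 MB.
= 20.31 GB.

20.31 GB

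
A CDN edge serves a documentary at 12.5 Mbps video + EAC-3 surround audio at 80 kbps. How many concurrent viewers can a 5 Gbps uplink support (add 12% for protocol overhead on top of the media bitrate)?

Audio: 80 kbps = 0.080 Mbps.
Per-viewer media rate: 12.580 Mbps.
On the wire with 12% overhead: 14.090 Mbps.
5 Gbps = 5,000 Mbps; 5,000 / 14.090 = 354.87 → 354 viewers.

354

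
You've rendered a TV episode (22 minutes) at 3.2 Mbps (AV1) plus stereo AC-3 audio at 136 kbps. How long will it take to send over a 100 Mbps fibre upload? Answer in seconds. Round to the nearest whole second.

22 min = 1320 s
Audio: 136 kbps = 0.136 Mbps.
Total bitrate: 3.336 Mbps.
File: 3.336 Mbps × 1320 s = 4403.5 Mb.
At 100 Mbps: 4403.5 / 100 = 44.0 s ≈ 44 seconds.

44 seconds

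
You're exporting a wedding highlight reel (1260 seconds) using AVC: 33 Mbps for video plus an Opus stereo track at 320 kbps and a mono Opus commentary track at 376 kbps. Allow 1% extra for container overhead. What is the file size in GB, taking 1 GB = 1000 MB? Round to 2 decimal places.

Audio total: 320 + 376 = 696 kbps = 0.696 Mbps.
Total bitrate: 33 + 0.696 = 33.696 Mbps.
Stream data: 33.696 Mbps × 1260 s = 42457.0 Mb.
With 1% container overhead: ×1.01.
42,882 Mb ÷ 8 = 5,360 MB → 5.360 GB.

5.36 GB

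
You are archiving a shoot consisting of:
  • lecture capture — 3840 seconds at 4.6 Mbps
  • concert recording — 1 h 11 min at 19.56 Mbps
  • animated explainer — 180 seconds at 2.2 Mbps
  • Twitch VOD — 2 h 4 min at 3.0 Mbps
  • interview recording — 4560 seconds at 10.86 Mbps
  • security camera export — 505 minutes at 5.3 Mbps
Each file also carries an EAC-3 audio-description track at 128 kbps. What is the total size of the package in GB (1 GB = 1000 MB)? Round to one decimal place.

Audio: 128 kbps = 0.128 Mbps.
lecture capture: 4.728 Mbps × 3840 s = 18155.5 Mb
concert recording: 19.688 Mbps × 4260 s = 83870.9 Mb
animated explainer: 2.328 Mbps × 180 s = 419.0 Mb
Twitch VOD: 3.128 Mbps × 7440 s = 23272.3 Mb
interview recording: 10.988 Mbps × 4560 s = 50105.3 Mb
security camera export: 5.428 Mbps × 30300 s = 164468.4 Mb
Total: 340291.4 Mb = 42536.4 MB.
= 42.54 GB.

42.5 GB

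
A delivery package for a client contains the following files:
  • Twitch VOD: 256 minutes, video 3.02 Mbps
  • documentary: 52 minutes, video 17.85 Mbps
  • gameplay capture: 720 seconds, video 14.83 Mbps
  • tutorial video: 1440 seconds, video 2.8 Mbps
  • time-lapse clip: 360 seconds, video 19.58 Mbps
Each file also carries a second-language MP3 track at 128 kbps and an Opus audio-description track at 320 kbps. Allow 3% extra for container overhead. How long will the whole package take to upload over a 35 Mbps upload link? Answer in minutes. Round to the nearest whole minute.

65 minutes

Audio total: 128 + 320 = 448 kbps = 0.448 Mbps.
Twitch VOD: 3.468 Mbps × 15360 s × 1.03 = 54866.5 Mb
documentary: 18.298 Mbps × 3120 s × 1.03 = 58802.5 Mb
gameplay capture: 15.278 Mbps × 720 s × 1.03 = 11330.2 Mb
tutorial video: 3.248 Mbps × 1440 s × 1.03 = 4817.4 Mb
time-lapse clip: 20.028 Mbps × 360 s × 1.03 = 7426.4 Mb
Total: 137243.0 Mb = 17155.4 MB.
At 35 Mbps: 137243.0 / 35 = 3921 s ≈ 65.4 minutes.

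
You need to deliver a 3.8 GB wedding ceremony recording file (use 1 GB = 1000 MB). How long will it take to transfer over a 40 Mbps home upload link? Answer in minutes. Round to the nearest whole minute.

13 minutes

File: 3.8 GB = 30400.0 Mb.
At 40 Mbps: 30400.0 / 40 = 760.0 s ≈ 12.7 minutes.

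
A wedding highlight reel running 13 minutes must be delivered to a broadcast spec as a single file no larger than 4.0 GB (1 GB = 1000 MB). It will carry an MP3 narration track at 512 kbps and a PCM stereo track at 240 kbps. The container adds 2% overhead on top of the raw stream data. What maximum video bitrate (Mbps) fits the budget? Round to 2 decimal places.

39.47 Mbps

Budget: 4.0 GB = 32000.0 Mb.
Stream payload after overhead: 32000.0 / 1.02 = 31372.5 Mb.
13 min = 780 s
Total bitrate budget: 31372.5 Mb / 780 s = 40.221 Mbps.
Audio total: 512 + 240 = 752 kbps = 0.752 Mbps.
Video: 40.221 − 0.752 = 39.469 Mbps.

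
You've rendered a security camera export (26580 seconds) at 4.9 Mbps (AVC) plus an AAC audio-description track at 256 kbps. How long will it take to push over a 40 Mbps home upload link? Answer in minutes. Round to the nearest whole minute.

Audio: 256 kbps = 0.256 Mbps.
Total bitrate: 5.156 Mbps.
File: 5.156 Mbps × 26580 s = 137046.5 Mb.
At 40 Mbps: 137046.5 / 40 = 3426.2 s ≈ 57.1 minutes.

57 minutes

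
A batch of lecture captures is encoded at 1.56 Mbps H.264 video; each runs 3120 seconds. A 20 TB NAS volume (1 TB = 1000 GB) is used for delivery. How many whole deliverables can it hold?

Per item: 1.560 Mbps × 3120 s = 4,867 Mb = 608.4 MB.
Capacity: 20 TB = 160,000,000 Mb; 32873.11 items → 32873 complete.

32873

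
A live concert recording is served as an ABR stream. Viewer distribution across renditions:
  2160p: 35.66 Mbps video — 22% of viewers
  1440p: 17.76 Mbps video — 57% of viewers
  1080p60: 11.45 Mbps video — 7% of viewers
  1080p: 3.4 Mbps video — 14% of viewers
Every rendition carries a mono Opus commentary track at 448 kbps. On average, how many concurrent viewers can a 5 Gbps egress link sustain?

Audio: 448 kbps = 0.448 Mbps.
Average per-viewer bitrate: 0.22×36.108 + 0.57×18.208 + 0.07×11.898 + 0.14×3.848 = 19.694 Mbps.
5 Gbps = 5,000 Mbps; 5,000 / 19.694 = 253.89 → 253.

253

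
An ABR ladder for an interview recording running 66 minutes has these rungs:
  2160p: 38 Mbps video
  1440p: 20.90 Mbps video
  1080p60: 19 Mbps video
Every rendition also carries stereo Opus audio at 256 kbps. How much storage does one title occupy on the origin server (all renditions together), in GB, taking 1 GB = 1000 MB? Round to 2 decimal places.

66 min = 3960 s
Audio: 256 kbps = 0.256 Mbps.
Sum of rendition bitrates: (38+0.256) + (20.90+0.256) + (19+0.256) = 78.668 Mbps.
× 3960 s = 311,525 Mb = 38,941 MB = 38.94 GB.

38.94 GB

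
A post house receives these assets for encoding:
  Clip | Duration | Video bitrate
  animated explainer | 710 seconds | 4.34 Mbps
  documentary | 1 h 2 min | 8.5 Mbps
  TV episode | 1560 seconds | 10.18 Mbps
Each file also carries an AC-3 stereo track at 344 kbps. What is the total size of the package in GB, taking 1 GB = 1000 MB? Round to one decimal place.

Audio: 344 kbps = 0.344 Mbps.
animated explainer: 4.684 Mbps × 710 s = 3325.6 Mb
documentary: 8.844 Mbps × 3720 s = 32899.7 Mb
TV episode: 10.524 Mbps × 1560 s = 16417.4 Mb
Total: 52642.8 Mb = 6580.3 MB.
= 6.580 GB.

6.6 GB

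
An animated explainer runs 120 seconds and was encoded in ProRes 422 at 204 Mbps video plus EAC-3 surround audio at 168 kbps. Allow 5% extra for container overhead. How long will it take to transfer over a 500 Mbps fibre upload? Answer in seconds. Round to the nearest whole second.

51 seconds

Audio: 168 kbps = 0.168 Mbps.
Total bitrate: 204.168 Mbps.
File: 204.168 Mbps × 120 s = 24500.2 Mb.
With 5% container overhead: ×1.05. → 25725.2 Mb.
At 500 Mbps: 25725.2 / 500 = 51.5 s ≈ 51.5 seconds.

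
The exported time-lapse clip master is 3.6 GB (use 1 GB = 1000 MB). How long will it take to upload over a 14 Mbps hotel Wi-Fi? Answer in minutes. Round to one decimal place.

File: 3.6 GB = 28800.0 Mb.
At 14 Mbps: 28800.0 / 14 = 2057.1 s ≈ 34.3 minutes.

34.3 minutes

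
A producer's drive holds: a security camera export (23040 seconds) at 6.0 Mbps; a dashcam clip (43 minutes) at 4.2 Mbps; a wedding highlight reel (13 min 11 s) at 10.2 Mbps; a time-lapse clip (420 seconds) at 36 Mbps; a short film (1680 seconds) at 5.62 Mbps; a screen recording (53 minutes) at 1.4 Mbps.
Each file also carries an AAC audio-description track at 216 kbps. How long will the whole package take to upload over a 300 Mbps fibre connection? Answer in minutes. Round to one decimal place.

10.7 minutes

Audio: 216 kbps = 0.216 Mbps.
security camera export: 6.216 Mbps × 23040 s = 143216.6 Mb
dashcam clip: 4.416 Mbps × 2580 s = 11393.3 Mb
wedding highlight reel: 10.416 Mbps × 791 s = 8239.1 Mb
time-lapse clip: 36.216 Mbps × 420 s = 15210.7 Mb
short film: 5.836 Mbps × 1680 s = 9804.5 Mb
screen recording: 1.616 Mbps × 3180 s = 5138.9 Mb
Total: 193003.1 Mb = 24125.4 MB.
At 300 Mbps: 193003.1 / 300 = 643 s ≈ 10.7 minutes.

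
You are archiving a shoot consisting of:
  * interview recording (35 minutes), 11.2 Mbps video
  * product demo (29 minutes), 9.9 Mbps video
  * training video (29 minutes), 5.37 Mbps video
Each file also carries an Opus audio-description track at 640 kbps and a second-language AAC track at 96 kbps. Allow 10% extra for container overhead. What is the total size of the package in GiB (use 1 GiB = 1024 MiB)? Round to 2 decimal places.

Audio total: 640 + 96 = 736 kbps = 0.736 Mbps.
interview recording: 11.936 Mbps × 2100 s × 1.10 = 27572.2 Mb
product demo: 10.636 Mbps × 1740 s × 1.10 = 20357.3 Mb
training video: 6.106 Mbps × 1740 s × 1.10 = 11686.9 Mb
Total: 59616.3 Mb = 7452.0 MB.
= 6.940 GiB.

6.94 GiB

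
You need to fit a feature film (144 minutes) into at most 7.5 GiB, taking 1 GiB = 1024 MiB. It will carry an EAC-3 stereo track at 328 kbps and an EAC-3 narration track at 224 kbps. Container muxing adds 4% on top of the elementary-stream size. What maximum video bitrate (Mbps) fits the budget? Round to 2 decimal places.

6.62 Mbps

Budget: 7.5 GiB = 64424.5 Mb.
Stream payload after overhead: 64424.5 / 1.04 = 61946.6 Mb.
144 min = 8640 s
Total bitrate budget: 61946.6 Mb / 8640 s = 7.170 Mbps.
Audio total: 328 + 224 = 552 kbps = 0.552 Mbps.
Video: 7.170 − 0.552 = 6.618 Mbps.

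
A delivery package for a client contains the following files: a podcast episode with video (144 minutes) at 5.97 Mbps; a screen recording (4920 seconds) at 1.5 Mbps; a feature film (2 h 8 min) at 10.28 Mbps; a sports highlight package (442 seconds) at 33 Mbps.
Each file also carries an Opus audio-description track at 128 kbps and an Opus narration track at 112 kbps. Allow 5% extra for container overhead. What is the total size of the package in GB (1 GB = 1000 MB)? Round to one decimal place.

Audio total: 128 + 112 = 240 kbps = 0.240 Mbps.
podcast episode with video: 6.210 Mbps × 8640 s × 1.05 = 56337.1 Mb
screen recording: 1.740 Mbps × 4920 s × 1.05 = 8988.8 Mb
feature film: 10.520 Mbps × 7680 s × 1.05 = 84833.3 Mb
sports highlight package: 33.240 Mbps × 442 s × 1.05 = 15426.7 Mb
Total: 165585.9 Mb = 20698.2 MB.
= 20.70 GB.

20.7 GB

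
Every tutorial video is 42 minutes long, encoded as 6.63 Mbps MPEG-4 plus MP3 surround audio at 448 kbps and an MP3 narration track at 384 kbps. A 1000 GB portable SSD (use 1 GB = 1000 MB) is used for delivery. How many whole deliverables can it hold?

425

42 min = 2520 s
Audio total: 448 + 384 = 832 kbps = 0.832 Mbps.
Total bitrate: 7.462 Mbps.
Per item: 7.462 Mbps × 2520 s = 18,804 Mb = 2,351 MB.
Capacity: 1000 GB = 8,000,000 Mb; 425.44 items → 425 complete.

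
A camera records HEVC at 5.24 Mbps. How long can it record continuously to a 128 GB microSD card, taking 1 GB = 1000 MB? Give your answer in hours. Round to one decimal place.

54.3 hours

Capacity: 128 GB = 1,024,000 Mb.
Recording time: 1,024,000 / 5.240 = 195,420 s ≈ 54.3 hours.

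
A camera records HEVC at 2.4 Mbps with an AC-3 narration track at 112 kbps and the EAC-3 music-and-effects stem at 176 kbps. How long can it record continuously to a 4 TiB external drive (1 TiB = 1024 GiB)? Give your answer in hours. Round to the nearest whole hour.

3636 hours

Audio total: 112 + 176 = 288 kbps = 0.288 Mbps.
Total bitrate: 2.4 + 0.288 = 2.688 Mbps.
Capacity: 4 TiB = 35,184,372 Mb.
Recording time: 35,184,372 / 2.688 = 13,089,424 s ≈ 3,636 hours.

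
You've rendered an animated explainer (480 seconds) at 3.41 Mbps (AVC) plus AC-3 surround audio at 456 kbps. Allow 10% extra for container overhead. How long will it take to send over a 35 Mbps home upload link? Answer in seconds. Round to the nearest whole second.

58 seconds

Audio: 456 kbps = 0.456 Mbps.
Total bitrate: 3.866 Mbps.
File: 3.866 Mbps × 480 s = 1855.7 Mb.
With 10% container overhead: ×1.10. → 2041.2 Mb.
At 35 Mbps: 2041.2 / 35 = 58.3 s ≈ 58.3 seconds.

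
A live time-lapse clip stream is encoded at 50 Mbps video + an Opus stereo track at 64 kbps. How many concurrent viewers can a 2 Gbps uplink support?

39

Audio: 64 kbps = 0.064 Mbps.
Per-viewer media rate: 50.064 Mbps.
2 Gbps = 2,000 Mbps; 2,000 / 50.064 = 39.95 → 39 viewers.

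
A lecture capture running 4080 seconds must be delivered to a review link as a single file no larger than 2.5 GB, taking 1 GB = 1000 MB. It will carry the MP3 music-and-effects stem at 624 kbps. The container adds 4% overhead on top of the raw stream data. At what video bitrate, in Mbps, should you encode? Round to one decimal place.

Budget: 2.5 GB = 20000.0 Mb.
Stream payload after overhead: 20000.0 / 1.04 = 19230.8 Mb.
Total bitrate budget: 19230.8 Mb / 4080 s = 4.713 Mbps.
Audio: 624 kbps = 0.624 Mbps.
Video: 4.713 − 0.624 = 4.089 Mbps.

4.1 Mbps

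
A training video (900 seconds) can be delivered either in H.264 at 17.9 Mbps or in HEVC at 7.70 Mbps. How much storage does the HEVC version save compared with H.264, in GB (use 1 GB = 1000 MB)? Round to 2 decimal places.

H.264: 17.900 Mbps × 900 s = 16110.0 Mb = 2.014 GB.
HEVC: 7.700 Mbps × 900 s = 6930.0 Mb = 0.866 GB.
Saving: 2.014 − 0.866 = 1.147 GB.

1.15 GB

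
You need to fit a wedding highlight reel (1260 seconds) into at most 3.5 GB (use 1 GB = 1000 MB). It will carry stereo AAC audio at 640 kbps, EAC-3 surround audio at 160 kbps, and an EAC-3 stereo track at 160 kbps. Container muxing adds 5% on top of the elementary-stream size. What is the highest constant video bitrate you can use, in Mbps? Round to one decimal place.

Budget: 3.5 GB = 28000.0 Mb.
Stream payload after overhead: 28000.0 / 1.05 = 26666.7 Mb.
Total bitrate budget: 26666.7 Mb / 1260 s = 21.164 Mbps.
Audio total: 640 + 160 + 160 = 960 kbps = 0.960 Mbps.
Video: 21.164 − 0.960 = 20.204 Mbps.

20.2 Mbps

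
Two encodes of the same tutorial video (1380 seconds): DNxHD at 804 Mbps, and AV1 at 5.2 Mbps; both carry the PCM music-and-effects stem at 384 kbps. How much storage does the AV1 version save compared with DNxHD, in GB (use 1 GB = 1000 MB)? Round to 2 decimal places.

Audio: 384 kbps = 0.384 Mbps.
DNxHD: 804.384 Mbps × 1380 s = 1110049.9 Mb = 138.756 GB.
AV1: 5.584 Mbps × 1380 s = 7705.9 Mb = 0.963 GB.
Saving: 138.756 − 0.963 = 137.793 GB.

137.79 GB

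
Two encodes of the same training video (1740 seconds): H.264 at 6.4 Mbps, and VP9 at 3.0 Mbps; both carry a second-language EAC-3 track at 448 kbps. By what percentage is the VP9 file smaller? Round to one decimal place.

49.6%

Audio: 448 kbps = 0.448 Mbps.
H.264: 6.848 Mbps × 1740 s = 11915.5 Mb = 1.489 GB.
VP9: 3.448 Mbps × 1740 s = 5999.5 Mb = 0.750 GB.
Reduction: (1 − 0.750/1.489) × 100 = 49.65%.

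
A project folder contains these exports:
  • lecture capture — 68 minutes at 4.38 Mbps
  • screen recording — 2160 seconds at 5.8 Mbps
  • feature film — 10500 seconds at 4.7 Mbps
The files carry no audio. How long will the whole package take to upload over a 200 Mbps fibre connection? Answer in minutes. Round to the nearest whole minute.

7 minutes

lecture capture: 4.380 Mbps × 4080 s = 17870.4 Mb
screen recording: 5.800 Mbps × 2160 s = 12528.0 Mb
feature film: 4.700 Mbps × 10500 s = 49350.0 Mb
Total: 79748.4 Mb = 9968.5 MB.
At 200 Mbps: 79748.4 / 200 = 399 s ≈ 6.65 minutes.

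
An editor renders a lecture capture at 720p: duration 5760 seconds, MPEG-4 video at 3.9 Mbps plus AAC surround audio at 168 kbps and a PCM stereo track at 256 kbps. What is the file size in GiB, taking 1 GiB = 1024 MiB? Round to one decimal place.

Audio total: 168 + 256 = 424 kbps = 0.424 Mbps.
Total bitrate: 3.9 + 0.424 = 4.324 Mbps.
Stream data: 4.324 Mbps × 5760 s = 24906.2 Mb.
24,906 Mb = 3,113,280,000 bytes ÷ 1,073,741,824 = 2.899 GiB.

2.9 GiB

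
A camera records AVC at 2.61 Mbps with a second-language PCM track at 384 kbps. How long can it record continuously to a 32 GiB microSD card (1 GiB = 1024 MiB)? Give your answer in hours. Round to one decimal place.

25.5 hours

Audio: 384 kbps = 0.384 Mbps.
Total bitrate: 2.61 + 0.384 = 2.994 Mbps.
Capacity: 32 GiB = 274,878 Mb.
Recording time: 274,878 / 2.994 = 91,810 s ≈ 25.5 hours.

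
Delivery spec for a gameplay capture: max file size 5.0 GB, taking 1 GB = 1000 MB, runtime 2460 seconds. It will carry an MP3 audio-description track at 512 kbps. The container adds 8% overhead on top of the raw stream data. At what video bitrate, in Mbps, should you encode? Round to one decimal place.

Budget: 5.0 GB = 40000.0 Mb.
Stream payload after overhead: 40000.0 / 1.08 = 37037.0 Mb.
Total bitrate budget: 37037.0 Mb / 2460 s = 15.056 Mbps.
Audio: 512 kbps = 0.512 Mbps.
Video: 15.056 − 0.512 = 14.544 Mbps.

14.5 Mbps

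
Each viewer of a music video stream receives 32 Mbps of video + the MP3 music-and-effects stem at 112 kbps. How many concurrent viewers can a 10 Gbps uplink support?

Audio: 112 kbps = 0.112 Mbps.
Per-viewer media rate: 32.112 Mbps.
10 Gbps = 10,000 Mbps; 10,000 / 32.112 = 311.41 → 311 viewers.

311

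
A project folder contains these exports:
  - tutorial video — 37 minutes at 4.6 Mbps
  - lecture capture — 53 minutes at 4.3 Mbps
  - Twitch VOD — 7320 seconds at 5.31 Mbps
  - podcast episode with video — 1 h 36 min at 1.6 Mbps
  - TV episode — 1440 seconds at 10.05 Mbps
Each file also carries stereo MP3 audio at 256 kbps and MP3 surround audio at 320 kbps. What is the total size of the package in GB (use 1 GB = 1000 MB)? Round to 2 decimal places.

12.24 GB

Audio total: 256 + 320 = 576 kbps = 0.576 Mbps.
tutorial video: 5.176 Mbps × 2220 s = 11490.7 Mb
lecture capture: 4.876 Mbps × 3180 s = 15505.7 Mb
Twitch VOD: 5.886 Mbps × 7320 s = 43085.5 Mb
podcast episode with video: 2.176 Mbps × 5760 s = 12533.8 Mb
TV episode: 10.626 Mbps × 1440 s = 15301.4 Mb
Total: 97917.1 Mb = 12239.6 MB.
= 12.24 GB.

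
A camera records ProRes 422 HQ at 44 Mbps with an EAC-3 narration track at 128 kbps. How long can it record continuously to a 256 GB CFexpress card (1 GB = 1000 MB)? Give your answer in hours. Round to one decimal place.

12.9 hours

Audio: 128 kbps = 0.128 Mbps.
Total bitrate: 44 + 0.128 = 44.128 Mbps.
Capacity: 256 GB = 2,048,000 Mb.
Recording time: 2,048,000 / 44.128 = 46,410 s ≈ 12.9 hours.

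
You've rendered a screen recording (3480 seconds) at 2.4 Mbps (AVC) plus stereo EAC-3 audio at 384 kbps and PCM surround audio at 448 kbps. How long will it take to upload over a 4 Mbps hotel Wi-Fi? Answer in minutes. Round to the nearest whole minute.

Audio total: 384 + 448 = 832 kbps = 0.832 Mbps.
Total bitrate: 3.232 Mbps.
File: 3.232 Mbps × 3480 s = 11247.4 Mb.
At 4 Mbps: 11247.4 / 4 = 2811.8 s ≈ 46.9 minutes.

47 minutes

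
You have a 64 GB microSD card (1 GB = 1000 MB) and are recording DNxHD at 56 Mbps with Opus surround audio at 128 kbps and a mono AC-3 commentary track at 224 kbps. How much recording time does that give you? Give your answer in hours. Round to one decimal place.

Audio total: 128 + 224 = 352 kbps = 0.352 Mbps.
Total bitrate: 56 + 0.352 = 56.352 Mbps.
Capacity: 64 GB = 512,000 Mb.
Recording time: 512,000 / 56.352 = 9,086 s ≈ 2.52 hours.

2.5 hours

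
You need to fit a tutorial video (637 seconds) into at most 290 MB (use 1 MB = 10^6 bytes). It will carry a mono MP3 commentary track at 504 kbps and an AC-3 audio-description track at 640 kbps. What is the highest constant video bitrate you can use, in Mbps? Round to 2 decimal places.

Budget: 290 MB = 2320.0 Mb.
Total bitrate budget: 2320.0 Mb / 637 s = 3.642 Mbps.
Audio total: 504 + 640 = 1144 kbps = 1.144 Mbps.
Video: 3.642 − 1.144 = 2.498 Mbps.

2.50 Mbps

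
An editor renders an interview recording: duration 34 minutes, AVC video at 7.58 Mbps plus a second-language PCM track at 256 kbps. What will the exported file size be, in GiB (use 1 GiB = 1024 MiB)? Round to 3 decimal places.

1.861 GiB

34 min = 2040 s
Audio: 256 kbps = 0.256 Mbps.
Total bitrate: 7.58 + 0.256 = 7.836 Mbps.
Stream data: 7.836 Mbps × 2040 s = 15985.4 Mb.
15,985 Mb = 1,998,180,000 bytes ÷ 1,073,741,824 = 1.861 GiB.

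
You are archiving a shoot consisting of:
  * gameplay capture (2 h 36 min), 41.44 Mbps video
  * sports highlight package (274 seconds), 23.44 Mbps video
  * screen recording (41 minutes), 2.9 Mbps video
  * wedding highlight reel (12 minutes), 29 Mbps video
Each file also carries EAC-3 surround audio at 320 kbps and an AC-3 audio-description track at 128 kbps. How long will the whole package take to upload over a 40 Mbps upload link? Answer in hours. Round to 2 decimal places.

2.97 hours

Audio total: 320 + 128 = 448 kbps = 0.448 Mbps.
gameplay capture: 41.888 Mbps × 9360 s = 392071.7 Mb
sports highlight package: 23.888 Mbps × 274 s = 6545.3 Mb
screen recording: 3.348 Mbps × 2460 s = 8236.1 Mb
wedding highlight reel: 29.448 Mbps × 720 s = 21202.6 Mb
Total: 428055.6 Mb = 53507.0 MB.
At 40 Mbps: 428055.6 / 40 = 10701 s ≈ 2.97 hours.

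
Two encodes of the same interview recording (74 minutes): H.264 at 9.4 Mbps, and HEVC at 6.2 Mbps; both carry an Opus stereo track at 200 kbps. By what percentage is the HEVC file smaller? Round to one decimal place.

74 min = 4440 s
Audio: 200 kbps = 0.200 Mbps.
H.264: 9.600 Mbps × 4440 s = 42624.0 Mb = 5.328 GB.
HEVC: 6.400 Mbps × 4440 s = 28416.0 Mb = 3.552 GB.
Reduction: (1 − 3.552/5.328) × 100 = 33.33%.

33.3%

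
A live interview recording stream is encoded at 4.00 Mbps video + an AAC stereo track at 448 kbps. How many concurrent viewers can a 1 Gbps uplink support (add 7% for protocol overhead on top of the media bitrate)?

210

Audio: 448 kbps = 0.448 Mbps.
Per-viewer media rate: 4.448 Mbps.
On the wire with 7% overhead: 4.759 Mbps.
1 Gbps = 1,000 Mbps; 1,000 / 4.759 = 210.11 → 210 viewers.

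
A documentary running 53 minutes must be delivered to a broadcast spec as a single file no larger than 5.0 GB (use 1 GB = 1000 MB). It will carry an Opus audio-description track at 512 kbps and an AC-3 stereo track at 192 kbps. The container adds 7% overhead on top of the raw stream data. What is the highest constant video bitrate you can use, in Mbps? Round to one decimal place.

Budget: 5.0 GB = 40000.0 Mb.
Stream payload after overhead: 40000.0 / 1.07 = 37383.2 Mb.
53 min = 3180 s
Total bitrate budget: 37383.2 Mb / 3180 s = 11.756 Mbps.
Audio total: 512 + 192 = 704 kbps = 0.704 Mbps.
Video: 11.756 − 0.704 = 11.052 Mbps.

11.1 Mbps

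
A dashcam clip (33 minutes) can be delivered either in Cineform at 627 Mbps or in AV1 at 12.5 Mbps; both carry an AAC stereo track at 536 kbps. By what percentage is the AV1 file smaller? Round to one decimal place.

97.9%

33 min = 1980 s
Audio: 536 kbps = 0.536 Mbps.
Cineform: 627.536 Mbps × 1980 s = 1242521.3 Mb = 155.315 GB.
AV1: 13.036 Mbps × 1980 s = 25811.3 Mb = 3.226 GB.
Reduction: (1 − 3.226/155.315) × 100 = 97.92%.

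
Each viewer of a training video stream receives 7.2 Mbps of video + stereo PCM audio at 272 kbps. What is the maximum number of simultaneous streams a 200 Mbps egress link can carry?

26

Audio: 272 kbps = 0.272 Mbps.
Per-viewer media rate: 7.472 Mbps.
200 Mbps = 200.0 Mbps; 200.0 / 7.472 = 26.77 → 26 viewers.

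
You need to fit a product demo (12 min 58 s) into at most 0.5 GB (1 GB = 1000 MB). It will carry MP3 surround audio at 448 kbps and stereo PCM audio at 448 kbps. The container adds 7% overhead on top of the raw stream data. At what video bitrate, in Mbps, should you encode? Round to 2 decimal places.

Budget: 0.5 GB = 4000.0 Mb.
Stream payload after overhead: 4000.0 / 1.07 = 3738.3 Mb.
12 min 58 s = 778 s
Total bitrate budget: 3738.3 Mb / 778 s = 4.805 Mbps.
Audio total: 448 + 448 = 896 kbps = 0.896 Mbps.
Video: 4.805 − 0.896 = 3.909 Mbps.

3.91 Mbps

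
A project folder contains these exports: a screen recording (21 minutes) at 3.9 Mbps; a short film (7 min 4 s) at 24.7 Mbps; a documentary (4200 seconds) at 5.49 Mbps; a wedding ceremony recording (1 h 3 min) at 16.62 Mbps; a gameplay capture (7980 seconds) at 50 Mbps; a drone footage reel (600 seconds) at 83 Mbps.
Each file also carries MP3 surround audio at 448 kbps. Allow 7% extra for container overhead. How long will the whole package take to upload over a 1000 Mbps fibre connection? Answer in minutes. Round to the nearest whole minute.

10 minutes

Audio: 448 kbps = 0.448 Mbps.
screen recording: 4.348 Mbps × 1260 s × 1.07 = 5862.0 Mb
short film: 25.148 Mbps × 424 s × 1.07 = 11409.1 Mb
documentary: 5.938 Mbps × 4200 s × 1.07 = 26685.4 Mb
wedding ceremony recording: 17.068 Mbps × 3780 s × 1.07 = 69033.2 Mb
gameplay capture: 50.448 Mbps × 7980 s × 1.07 = 430755.3 Mb
drone footage reel: 83.448 Mbps × 600 s × 1.07 = 53573.6 Mb
Total: 597318.6 Mb = 74664.8 MB.
At 1000 Mbps: 597318.6 / 1000 = 597 s ≈ 9.96 minutes.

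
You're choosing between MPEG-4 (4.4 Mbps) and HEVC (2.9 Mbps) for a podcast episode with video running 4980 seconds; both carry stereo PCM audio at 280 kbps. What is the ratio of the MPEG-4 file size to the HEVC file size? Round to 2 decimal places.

1.47

Audio: 280 kbps = 0.280 Mbps.
MPEG-4: 4.680 Mbps × 4980 s = 23306.4 Mb = 2.713 GiB.
HEVC: 3.180 Mbps × 4980 s = 15836.4 Mb = 1.844 GiB.
Ratio: 2.713 / 1.844 = 1.472.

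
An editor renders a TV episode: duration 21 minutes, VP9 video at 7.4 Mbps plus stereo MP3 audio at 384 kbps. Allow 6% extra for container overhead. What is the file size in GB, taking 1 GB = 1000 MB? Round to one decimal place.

1.3 GB

21 min = 1260 s
Audio: 384 kbps = 0.384 Mbps.
Total bitrate: 7.4 + 0.384 = 7.784 Mbps.
Stream data: 7.784 Mbps × 1260 s = 9807.8 Mb.
With 6% container overhead: ×1.06.
10,396 Mb ÷ 8 = 1,300 MB → 1.300 GB.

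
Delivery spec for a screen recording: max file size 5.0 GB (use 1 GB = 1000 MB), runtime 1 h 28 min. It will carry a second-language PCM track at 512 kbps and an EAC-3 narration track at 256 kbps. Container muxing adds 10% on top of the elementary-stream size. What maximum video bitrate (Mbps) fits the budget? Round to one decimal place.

6.1 Mbps

Budget: 5.0 GB = 40000.0 Mb.
Stream payload after overhead: 40000.0 / 1.10 = 36363.6 Mb.
1 h 28 min = 88 min = 5280 s
Total bitrate budget: 36363.6 Mb / 5280 s = 6.887 Mbps.
Audio total: 512 + 256 = 768 kbps = 0.768 Mbps.
Video: 6.887 − 0.768 = 6.119 Mbps.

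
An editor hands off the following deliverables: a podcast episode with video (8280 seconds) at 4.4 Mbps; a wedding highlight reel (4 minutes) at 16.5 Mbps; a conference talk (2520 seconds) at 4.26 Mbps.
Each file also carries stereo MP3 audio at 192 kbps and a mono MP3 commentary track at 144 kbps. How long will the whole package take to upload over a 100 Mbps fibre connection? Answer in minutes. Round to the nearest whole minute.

9 minutes

Audio total: 192 + 144 = 336 kbps = 0.336 Mbps.
podcast episode with video: 4.736 Mbps × 8280 s = 39214.1 Mb
wedding highlight reel: 16.836 Mbps × 240 s = 4040.6 Mb
conference talk: 4.596 Mbps × 2520 s = 11581.9 Mb
Total: 54836.6 Mb = 6854.6 MB.
At 100 Mbps: 54836.6 / 100 = 548 s ≈ 9.14 minutes.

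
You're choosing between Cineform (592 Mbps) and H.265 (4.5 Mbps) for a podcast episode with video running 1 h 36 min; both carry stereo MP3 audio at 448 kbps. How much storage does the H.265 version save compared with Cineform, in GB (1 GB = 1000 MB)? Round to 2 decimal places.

423.00 GB

1 h 36 min = 96 min = 5760 s
Audio: 448 kbps = 0.448 Mbps.
Cineform: 592.448 Mbps × 5760 s = 3412500.5 Mb = 426.563 GB.
H.265: 4.948 Mbps × 5760 s = 28500.5 Mb = 3.563 GB.
Saving: 426.563 − 3.563 = 423.000 GB.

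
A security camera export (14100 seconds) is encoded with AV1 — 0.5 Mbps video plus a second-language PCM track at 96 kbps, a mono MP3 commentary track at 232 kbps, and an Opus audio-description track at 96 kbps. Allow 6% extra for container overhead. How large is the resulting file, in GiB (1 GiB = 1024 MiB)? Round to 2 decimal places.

Audio total: 96 + 232 + 96 = 424 kbps = 0.424 Mbps.
Total bitrate: 0.5 + 0.424 = 0.924 Mbps.
Stream data: 0.924 Mbps × 14100 s = 13028.4 Mb.
With 6% container overhead: ×1.06.
13,810 Mb = 1,726,263,000 bytes ÷ 1,073,741,824 = 1.608 GiB.

1.61 GiB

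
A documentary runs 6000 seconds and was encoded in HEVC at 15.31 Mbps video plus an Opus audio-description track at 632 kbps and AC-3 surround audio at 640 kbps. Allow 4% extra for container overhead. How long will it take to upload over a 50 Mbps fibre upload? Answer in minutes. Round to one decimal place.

Audio total: 632 + 640 = 1272 kbps = 1.272 Mbps.
Total bitrate: 16.582 Mbps.
File: 16.582 Mbps × 6000 s = 99492.0 Mb.
With 4% container overhead: ×1.04. → 103471.7 Mb.
At 50 Mbps: 103471.7 / 50 = 2069.4 s ≈ 34.5 minutes.

34.5 minutes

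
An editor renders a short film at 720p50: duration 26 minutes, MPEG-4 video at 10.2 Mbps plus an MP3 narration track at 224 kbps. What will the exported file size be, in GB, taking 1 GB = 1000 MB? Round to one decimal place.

2.0 GB

26 min = 1560 s
Audio: 224 kbps = 0.224 Mbps.
Total bitrate: 10.2 + 0.224 = 10.424 Mbps.
Stream data: 10.424 Mbps × 1560 s = 16261.4 Mb.
16,261 Mb ÷ 8 = 2,033 MB → 2.033 GB.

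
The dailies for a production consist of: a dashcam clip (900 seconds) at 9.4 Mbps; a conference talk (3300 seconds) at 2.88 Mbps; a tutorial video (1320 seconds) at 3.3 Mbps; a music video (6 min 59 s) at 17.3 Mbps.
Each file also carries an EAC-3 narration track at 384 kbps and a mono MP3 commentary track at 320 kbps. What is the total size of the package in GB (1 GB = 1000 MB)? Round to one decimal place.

Audio total: 384 + 320 = 704 kbps = 0.704 Mbps.
dashcam clip: 10.104 Mbps × 900 s = 9093.6 Mb
conference talk: 3.584 Mbps × 3300 s = 11827.2 Mb
tutorial video: 4.004 Mbps × 1320 s = 5285.3 Mb
music video: 18.004 Mbps × 419 s = 7543.7 Mb
Total: 33749.8 Mb = 4218.7 MB.
= 4.219 GB.

4.2 GB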